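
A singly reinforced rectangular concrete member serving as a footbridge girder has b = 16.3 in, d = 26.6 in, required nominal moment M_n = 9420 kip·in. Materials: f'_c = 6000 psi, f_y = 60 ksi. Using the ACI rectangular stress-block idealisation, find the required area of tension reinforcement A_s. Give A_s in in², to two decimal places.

A_s ≈ 6.47 in²

From M_n = 0.85 f'_c a b (d − a/2):
a = d − √(d² − 2M_n/(0.85 f'_c b)) = 26.6 − √(26.6² − 2 × 9420/(0.85 × 6 × 16.3)) = 4.670 in.
A_s = 0.85 f'_c a b / f_y = 0.85 × 6 × 4.670 × 16.3 / 60 = 6.470 in².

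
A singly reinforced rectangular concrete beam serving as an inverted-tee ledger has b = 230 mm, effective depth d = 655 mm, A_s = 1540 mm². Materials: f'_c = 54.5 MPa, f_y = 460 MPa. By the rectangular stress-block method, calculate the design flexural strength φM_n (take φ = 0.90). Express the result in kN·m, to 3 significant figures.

T = A_s f_y = 1540 × 460 = 708400 N = 708.4 kN.
From C = T: a = T/(0.85 f'_c b) = 708400/(0.85 × 54.5 × 230) = 66.49 mm.
M_n = T(d − a/2) = 708.4 kN × (655 − 33.245) mm = 440.45 kN·m.
φM_n = 0.90 × 440.45 = 396.41 kN·m.

φM_n ≈ 396 kN·m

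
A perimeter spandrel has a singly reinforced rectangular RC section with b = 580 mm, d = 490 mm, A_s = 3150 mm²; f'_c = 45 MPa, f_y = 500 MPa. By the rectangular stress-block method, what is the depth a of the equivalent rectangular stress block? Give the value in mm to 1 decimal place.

a ≈ 71.0 mm

T = A_s f_y = 3150 × 500 = 1575000 N = 1575 kN.
Setting C = 0.85 f'_c a b equal to T: a = 1575000/(0.85 × 45 × 580) = 71.0 mm.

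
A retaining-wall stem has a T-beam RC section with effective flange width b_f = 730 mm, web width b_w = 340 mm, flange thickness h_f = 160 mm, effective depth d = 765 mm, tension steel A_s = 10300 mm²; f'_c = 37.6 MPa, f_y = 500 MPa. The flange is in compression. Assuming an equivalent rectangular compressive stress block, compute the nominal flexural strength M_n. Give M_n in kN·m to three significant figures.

Tension: T = A_s f_y = 10300 × 500 = 5150000 N.
Try a within the flange: a = T/(0.85 f'_c b_f) = 5150000/(0.85 × 37.6 × 730) = 220.74 mm.
a = 220.74 > h_f = 160 mm: the block extends into the web. Split into flange-overhang and web parts.
C_f = 0.85 f'_c (b_f − b_w) h_f = 0.85 × 37.6 × (730 − 340) × 160 = 1994304 N.
Remaining web compression depth: a_w = (T − C_f)/(0.85 f'_c b_w) = (5150000 − 1994304)/(0.85 × 37.6 × 340) = 290.41 mm.
M_n = C_f(d − h_f/2) + (T − C_f)(d − a_w/2) = 1994304 × (765 − 80) + 3155696 × (765 − 145.205) = 1366.10 + 1955.88 = 3321.98 × 10⁶ N·mm.
M_n = 3321.98 kN·m.

M_n ≈ 3320 kN·m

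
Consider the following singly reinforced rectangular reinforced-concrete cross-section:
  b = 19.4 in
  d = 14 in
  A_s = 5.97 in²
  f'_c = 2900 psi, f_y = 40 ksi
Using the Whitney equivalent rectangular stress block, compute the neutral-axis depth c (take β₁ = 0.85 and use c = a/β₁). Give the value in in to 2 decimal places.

c ≈ 5.87 in

T = A_s f_y = 5.97 × 40 = 238.8 kips.
a = T/(0.85 f'_c b) = 238.8/(0.85 × 2.9 × 19.4) = 4.9936 in.
With β₁ = 0.85, c = a/β₁ = 4.9936/0.85 = 5.87 in.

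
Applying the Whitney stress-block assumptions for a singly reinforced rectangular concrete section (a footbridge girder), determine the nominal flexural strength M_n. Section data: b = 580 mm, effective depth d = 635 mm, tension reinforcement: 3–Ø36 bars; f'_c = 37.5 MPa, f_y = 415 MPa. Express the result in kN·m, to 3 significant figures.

M_n ≈ 761 kN·m

A_s = 3 × 1018 = 3054 mm².
T = A_s f_y = 3054 × 415 = 1267410 N = 1267.41 kN.
From C = T: a = T/(0.85 f'_c b) = 1267410/(0.85 × 37.5 × 580) = 68.55 mm.
M_n = T(d − a/2) = 1267.41 kN × (635 − 34.275) mm = 761.36 kN·m.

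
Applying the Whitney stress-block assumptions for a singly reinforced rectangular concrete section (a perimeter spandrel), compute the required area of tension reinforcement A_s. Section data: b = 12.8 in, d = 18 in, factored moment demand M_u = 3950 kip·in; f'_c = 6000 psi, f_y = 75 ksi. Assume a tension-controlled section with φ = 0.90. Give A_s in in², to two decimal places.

M_n = M_u/φ = 3950/0.90 = 4388.89 kip·in.
From M_n = 0.85 f'_c a b (d − a/2):
a = d − √(d² − 2M_n/(0.85 f'_c b)) = 18 − √(18² − 2 × 4388.89/(0.85 × 6 × 12.8)) = 4.233 in.
A_s = 0.85 f'_c a b / f_y = 0.85 × 6 × 4.233 × 12.8 / 75 = 3.684 in².

A_s ≈ 3.68 in²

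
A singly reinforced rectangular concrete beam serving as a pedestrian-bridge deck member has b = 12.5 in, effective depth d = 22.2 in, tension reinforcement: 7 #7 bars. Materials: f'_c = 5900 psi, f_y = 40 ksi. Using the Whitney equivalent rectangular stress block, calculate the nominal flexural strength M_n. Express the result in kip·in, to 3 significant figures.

A_s = 7 × 0.6 = 4.2 in².
T = A_s f_y = 4.2 × 40 = 168 kips.
a = T/(0.85 f'_c b) = 168/(0.85 × 5.9 × 12.5) = 2.680 in.
M_n = T(d − a/2) = 168 × (22.2 − 1.34) = 3504.5 kip·in.

M_n ≈ 3500 kip·in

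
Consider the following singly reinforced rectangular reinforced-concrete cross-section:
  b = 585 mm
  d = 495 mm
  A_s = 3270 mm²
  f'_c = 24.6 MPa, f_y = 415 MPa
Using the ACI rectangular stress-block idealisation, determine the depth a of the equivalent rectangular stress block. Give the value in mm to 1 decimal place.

a ≈ 110.9 mm

T = A_s f_y = 3270 × 415 = 1357050 N = 1357.05 kN.
Setting C = 0.85 f'_c a b equal to T: a = 1357050/(0.85 × 24.6 × 585) = 110.9 mm.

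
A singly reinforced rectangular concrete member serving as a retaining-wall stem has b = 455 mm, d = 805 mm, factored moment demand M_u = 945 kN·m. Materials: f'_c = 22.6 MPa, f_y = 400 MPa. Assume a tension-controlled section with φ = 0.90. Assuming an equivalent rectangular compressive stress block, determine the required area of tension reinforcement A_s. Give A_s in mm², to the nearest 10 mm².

A_s ≈ 3640 mm²

M_n = M_u/φ = 945/0.90 = 1050 kN·m.
With M_n = 0.85 f'_c a b (d − a/2), solve the quadratic for a:
a = d − √(d² − 2M_n/(0.85 f'_c b)) = 805 − √(805² − 2 × 1050×10⁶/(0.85 × 22.6 × 455)) = 166.43 mm.
A_s = 0.85 f'_c a b / f_y = 0.85 × 22.6 × 166.43 × 455 / 400 = 3636.7 mm².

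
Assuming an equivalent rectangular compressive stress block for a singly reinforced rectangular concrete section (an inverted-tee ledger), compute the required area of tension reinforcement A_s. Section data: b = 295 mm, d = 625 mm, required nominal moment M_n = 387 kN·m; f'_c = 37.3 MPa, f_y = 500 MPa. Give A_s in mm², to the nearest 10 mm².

With M_n = 0.85 f'_c a b (d − a/2), solve the quadratic for a:
a = d − √(d² − 2M_n/(0.85 f'_c b)) = 625 − √(625² − 2 × 387×10⁶/(0.85 × 37.3 × 295)) = 70.14 mm.
A_s = 0.85 f'_c a b / f_y = 0.85 × 37.3 × 70.14 × 295 / 500 = 1312.0 mm².

A_s ≈ 1310 mm²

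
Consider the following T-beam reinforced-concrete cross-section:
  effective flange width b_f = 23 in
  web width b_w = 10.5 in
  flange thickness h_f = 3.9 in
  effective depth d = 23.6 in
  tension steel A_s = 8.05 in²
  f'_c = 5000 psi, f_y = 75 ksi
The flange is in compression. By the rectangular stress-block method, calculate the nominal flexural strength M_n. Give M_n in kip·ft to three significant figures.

Tension: T = A_s f_y = 8.05 × 75 = 603.75 kips.
Try a within the flange: a = T/(0.85 f'_c b_f) = 603.75/(0.85 × 5 × 23) = 6.176 in.
a = 6.176 > h_f = 3.9 in: the block extends into the web. Split into flange-overhang and web parts.
C_f = 0.85 f'_c (b_f − b_w) h_f = 0.85 × 5 × (23 − 10.5) × 3.9 = 207.2 kips.
Remaining web compression depth: a_w = (T − C_f)/(0.85 f'_c b_w) = (603.75 − 207.2)/(0.85 × 5 × 10.5) = 8.886 in.
M_n = C_f(d − h_f/2) + (T − C_f)(d − a_w/2) = 207.2 × (23.6 − 1.95) + 396.55 × (23.6 − 4.443) = 4485.9 + 7596.7 = 12082.6 kip·in.
M_n = 12082.6/12 = 1006.88 kip·ft.

M_n ≈ 1010 kip·ft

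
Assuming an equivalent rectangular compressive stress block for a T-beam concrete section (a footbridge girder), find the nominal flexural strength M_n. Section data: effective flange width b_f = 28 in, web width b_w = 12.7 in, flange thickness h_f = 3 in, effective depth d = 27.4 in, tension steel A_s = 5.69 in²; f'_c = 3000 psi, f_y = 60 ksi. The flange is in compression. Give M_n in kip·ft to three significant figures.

M_n ≈ 700 kip·ft

Tension: T = A_s f_y = 5.69 × 60 = 341.4 kips.
Try a within the flange: a = T/(0.85 f'_c b_f) = 341.4/(0.85 × 3 × 28) = 4.782 in.
a = 4.782 > h_f = 3 in: the block extends into the web. Split into flange-overhang and web parts.
C_f = 0.85 f'_c (b_f − b_w) h_f = 0.85 × 3 × (28 − 12.7) × 3 = 117.0 kips.
Remaining web compression depth: a_w = (T − C_f)/(0.85 f'_c b_w) = (341.4 − 117.0)/(0.85 × 3 × 12.7) = 6.929 in.
M_n = C_f(d − h_f/2) + (T − C_f)(d − a_w/2) = 117.0 × (27.4 − 1.5) + 224.4 × (27.4 − 3.4645) = 3030.3 + 5371.1 = 8401.4 kip·in.
M_n = 8401.4/12 = 700.12 kip·ft.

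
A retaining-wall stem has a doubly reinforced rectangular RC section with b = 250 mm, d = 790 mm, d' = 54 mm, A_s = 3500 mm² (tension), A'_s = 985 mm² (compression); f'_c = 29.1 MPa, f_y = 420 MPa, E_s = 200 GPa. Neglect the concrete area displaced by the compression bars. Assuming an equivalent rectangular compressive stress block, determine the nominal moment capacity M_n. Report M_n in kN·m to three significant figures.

M_n ≈ 1050 kN·m

Assume both tension and compression steel yield.
Net tension couple steel: A_s − A'_s = 2515 mm².
a = (A_s − A'_s) f_y / (0.85 f'_c b) = 1056300/(0.85 × 29.1 × 250) = 170.82 mm.
c = a/β₁ = 170.82/0.842 = 202.87 mm; ε'_s = 0.003(c − d')/c = 0.0022 ≥ f_y/E_s = 0.0021, so compression steel does yield.
M_n = (A_s − A'_s) f_y (d − a/2) + A'_s f_y (d − d') = [1056300 × (790 − 85.41) + 413700 × (790 − 54)] × 10⁻⁶ = 744.26 + 304.48 = 1048.74 kN·m.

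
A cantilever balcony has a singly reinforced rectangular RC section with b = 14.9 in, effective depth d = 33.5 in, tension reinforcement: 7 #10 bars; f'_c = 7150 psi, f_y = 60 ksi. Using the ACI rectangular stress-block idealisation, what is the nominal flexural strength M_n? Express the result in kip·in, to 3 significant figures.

M_n ≈ 16300 kip·in

A_s = 7 × 1.27 = 8.89 in².
T = A_s f_y = 8.89 × 60 = 533.4 kips.
a = T/(0.85 f'_c b) = 533.4/(0.85 × 7.15 × 14.9) = 5.890 in.
M_n = T(d − a/2) = 533.4 × (33.5 − 2.945) = 16298.0 kip·in.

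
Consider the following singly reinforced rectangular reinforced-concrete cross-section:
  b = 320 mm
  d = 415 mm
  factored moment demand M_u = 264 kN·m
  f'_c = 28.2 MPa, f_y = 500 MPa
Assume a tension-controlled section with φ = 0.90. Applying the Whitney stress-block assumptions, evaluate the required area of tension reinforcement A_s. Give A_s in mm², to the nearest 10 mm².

M_n = M_u/φ = 264/0.90 = 293.333 kN·m.
With M_n = 0.85 f'_c a b (d − a/2), solve the quadratic for a:
a = d − √(d² − 2M_n/(0.85 f'_c b)) = 415 − √(415² − 2 × 293.333×10⁶/(0.85 × 28.2 × 320)) = 105.58 mm.
A_s = 0.85 f'_c a b / f_y = 0.85 × 28.2 × 105.58 × 320 / 500 = 1619.7 mm².

A_s ≈ 1620 mm²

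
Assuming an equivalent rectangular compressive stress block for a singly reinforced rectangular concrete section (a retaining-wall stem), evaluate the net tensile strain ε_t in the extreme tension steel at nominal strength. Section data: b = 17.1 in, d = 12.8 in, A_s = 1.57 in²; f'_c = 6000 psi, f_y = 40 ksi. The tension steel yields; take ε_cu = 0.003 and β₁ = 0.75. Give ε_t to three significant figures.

ε_t ≈ 0.0370

a = A_s f_y/(0.85 f'_c b) = 0.720 in.
β₁ = 0.75, so c = a/β₁ = 0.720/0.75 = 0.960 in.
From the linear strain diagram with ε_cu = 0.003: ε_t = 0.003 (d − c)/c = 0.003 × (12.8 − 0.960)/0.960 = 0.0370.
Since ε_t ≥ 0.005, the section is tension-controlled.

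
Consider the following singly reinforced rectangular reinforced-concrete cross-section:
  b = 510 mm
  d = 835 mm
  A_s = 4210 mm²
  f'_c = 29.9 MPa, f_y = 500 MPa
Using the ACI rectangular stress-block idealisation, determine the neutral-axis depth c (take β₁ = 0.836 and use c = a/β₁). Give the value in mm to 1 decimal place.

c ≈ 194.3 mm

T = A_s f_y = 4210 × 500 = 2105000 N = 2105 kN.
Setting C = 0.85 f'_c a b equal to T: a = 2105000/(0.85 × 29.9 × 510) = 162.402 mm.
With β₁ = 0.836, c = a/β₁ = 162.402/0.836 = 194.3 mm.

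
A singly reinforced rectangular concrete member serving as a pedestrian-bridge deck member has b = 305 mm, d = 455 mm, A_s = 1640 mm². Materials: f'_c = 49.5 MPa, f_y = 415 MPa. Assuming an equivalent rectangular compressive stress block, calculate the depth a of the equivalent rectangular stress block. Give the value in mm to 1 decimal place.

T = A_s f_y = 1640 × 415 = 680600 N = 680.6 kN.
Setting C = 0.85 f'_c a b equal to T: a = 680600/(0.85 × 49.5 × 305) = 53.0 mm.

a ≈ 53.0 mm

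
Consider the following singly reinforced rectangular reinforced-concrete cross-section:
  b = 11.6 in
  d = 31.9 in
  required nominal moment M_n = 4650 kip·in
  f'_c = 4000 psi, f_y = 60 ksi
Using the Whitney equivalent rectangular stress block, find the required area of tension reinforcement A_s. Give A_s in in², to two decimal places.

A_s ≈ 2.59 in²

From M_n = 0.85 f'_c a b (d − a/2):
a = d − √(d² − 2M_n/(0.85 f'_c b)) = 31.9 − √(31.9² − 2 × 4650/(0.85 × 4 × 11.6)) = 3.939 in.
A_s = 0.85 f'_c a b / f_y = 0.85 × 4 × 3.939 × 11.6 / 60 = 2.589 in².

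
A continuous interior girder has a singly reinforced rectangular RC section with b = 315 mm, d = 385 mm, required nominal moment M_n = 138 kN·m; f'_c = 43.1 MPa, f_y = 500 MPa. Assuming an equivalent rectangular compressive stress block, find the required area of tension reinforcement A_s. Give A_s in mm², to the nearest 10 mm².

A_s ≈ 750 mm²

With M_n = 0.85 f'_c a b (d − a/2), solve the quadratic for a:
a = d − √(d² − 2M_n/(0.85 f'_c b)) = 385 − √(385² − 2 × 138×10⁶/(0.85 × 43.1 × 315)) = 32.43 mm.
A_s = 0.85 f'_c a b / f_y = 0.85 × 43.1 × 32.43 × 315 / 500 = 748.5 mm².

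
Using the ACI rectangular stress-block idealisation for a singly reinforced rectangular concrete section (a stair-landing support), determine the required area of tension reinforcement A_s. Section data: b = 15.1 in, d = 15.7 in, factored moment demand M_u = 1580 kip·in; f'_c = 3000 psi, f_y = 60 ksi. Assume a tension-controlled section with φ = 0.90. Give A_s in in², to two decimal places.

M_n = M_u/φ = 1580/0.90 = 1755.56 kip·in.
From M_n = 0.85 f'_c a b (d − a/2):
a = d − √(d² − 2M_n/(0.85 f'_c b)) = 15.7 − √(15.7² − 2 × 1755.56/(0.85 × 3 × 15.1)) = 3.238 in.
A_s = 0.85 f'_c a b / f_y = 0.85 × 3 × 3.238 × 15.1 / 60 = 2.078 in².

A_s ≈ 2.08 in²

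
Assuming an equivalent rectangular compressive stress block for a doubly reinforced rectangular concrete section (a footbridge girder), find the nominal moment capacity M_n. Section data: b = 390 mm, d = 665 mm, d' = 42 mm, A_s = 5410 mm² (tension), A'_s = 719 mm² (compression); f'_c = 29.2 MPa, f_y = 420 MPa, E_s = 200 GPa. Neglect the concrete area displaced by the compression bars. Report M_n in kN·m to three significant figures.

M_n ≈ 1300 kN·m

Assume both tension and compression steel yield.
Net tension couple steel: A_s − A'_s = 4691 mm².
a = (A_s − A'_s) f_y / (0.85 f'_c b) = 1970220/(0.85 × 29.2 × 390) = 203.54 mm.
c = a/β₁ = 203.54/0.841 = 242.02 mm; ε'_s = 0.003(c − d')/c = 0.0025 ≥ f_y/E_s = 0.0021, so compression steel does yield.
M_n = (A_s − A'_s) f_y (d − a/2) + A'_s f_y (d − d') = [1970220 × (665 − 101.77) + 301980 × (665 − 42)] × 10⁻⁶ = 1109.69 + 188.13 = 1297.82 kN·m.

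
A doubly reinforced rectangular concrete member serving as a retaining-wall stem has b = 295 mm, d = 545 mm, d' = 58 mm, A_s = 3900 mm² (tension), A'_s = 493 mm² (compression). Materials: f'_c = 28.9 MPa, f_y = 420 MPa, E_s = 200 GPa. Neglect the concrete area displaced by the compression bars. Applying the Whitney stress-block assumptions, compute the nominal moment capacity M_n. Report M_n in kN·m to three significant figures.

Assume both tension and compression steel yield.
Net tension couple steel: A_s − A'_s = 3407 mm².
a = (A_s − A'_s) f_y / (0.85 f'_c b) = 1430940/(0.85 × 28.9 × 295) = 197.46 mm.
c = a/β₁ = 197.46/0.844 = 233.96 mm; ε'_s = 0.003(c − d')/c = 0.0023 ≥ f_y/E_s = 0.0021, so compression steel does yield.
M_n = (A_s − A'_s) f_y (d − a/2) + A'_s f_y (d − d') = [1430940 × (545 − 98.73) + 207060 × (545 − 58)] × 10⁻⁶ = 638.59 + 100.84 = 739.43 kN·m.

M_n ≈ 739 kN·m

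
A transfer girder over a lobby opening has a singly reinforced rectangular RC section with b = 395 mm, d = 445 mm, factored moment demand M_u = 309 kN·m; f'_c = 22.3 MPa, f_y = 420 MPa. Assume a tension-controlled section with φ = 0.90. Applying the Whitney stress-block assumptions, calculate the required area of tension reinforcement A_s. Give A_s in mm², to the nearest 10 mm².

M_n = M_u/φ = 309/0.90 = 343.333 kN·m.
With M_n = 0.85 f'_c a b (d − a/2), solve the quadratic for a:
a = d − √(d² − 2M_n/(0.85 f'_c b)) = 445 − √(445² − 2 × 343.333×10⁶/(0.85 × 22.3 × 395)) = 118.94 mm.
A_s = 0.85 f'_c a b / f_y = 0.85 × 22.3 × 118.94 × 395 / 420 = 2120.3 mm².

A_s ≈ 2120 mm²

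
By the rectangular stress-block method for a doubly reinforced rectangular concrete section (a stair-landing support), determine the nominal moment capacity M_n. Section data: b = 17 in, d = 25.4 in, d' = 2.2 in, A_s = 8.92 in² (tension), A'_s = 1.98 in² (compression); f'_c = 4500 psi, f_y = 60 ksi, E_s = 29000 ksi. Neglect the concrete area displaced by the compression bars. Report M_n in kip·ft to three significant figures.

Assume both steels yield.
a = (A_s − A'_s) f_y/(0.85 f'_c b) = (8.92 − 1.98) × 60/(0.85 × 4.5 × 17) = 6.404 in.
c = a/β₁ = 6.404/0.825 = 7.762 in; ε'_s = 0.003(c − d')/c = 0.0021 ≥ ε_y = 0.0021, so the compression steel yields.
M_n = (A_s − A'_s) f_y (d − a/2) + A'_s f_y (d − d') = 416.4 × (25.4 − 3.202) + 118.8 × (25.4 − 2.2) = 9243.2 + 2756.2 = 11999.4 kip·in = 11999.4/12 = 999.95 kip·ft.

M_n ≈ 1000 kip·ft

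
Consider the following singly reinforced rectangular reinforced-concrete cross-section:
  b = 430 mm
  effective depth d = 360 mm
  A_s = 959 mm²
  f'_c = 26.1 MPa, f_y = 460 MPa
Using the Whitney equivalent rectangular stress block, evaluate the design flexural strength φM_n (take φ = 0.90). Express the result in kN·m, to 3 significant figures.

T = A_s f_y = 959 × 460 = 441140 N = 441.14 kN.
From C = T: a = T/(0.85 f'_c b) = 441140/(0.85 × 26.1 × 430) = 46.24 mm.
M_n = T(d − a/2) = 441.14 kN × (360 − 23.12) mm = 148.61 kN·m.
φM_n = 0.90 × 148.61 = 133.75 kN·m.

φM_n ≈ 134 kN·m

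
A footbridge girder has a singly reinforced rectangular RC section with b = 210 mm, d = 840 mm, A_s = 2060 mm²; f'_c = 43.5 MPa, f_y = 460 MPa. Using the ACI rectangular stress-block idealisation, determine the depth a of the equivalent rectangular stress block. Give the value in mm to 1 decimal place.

a ≈ 122.0 mm

T = A_s f_y = 2060 × 460 = 947600 N = 947.6 kN.
Setting C = 0.85 f'_c a b equal to T: a = 947600/(0.85 × 43.5 × 210) = 122.0 mm.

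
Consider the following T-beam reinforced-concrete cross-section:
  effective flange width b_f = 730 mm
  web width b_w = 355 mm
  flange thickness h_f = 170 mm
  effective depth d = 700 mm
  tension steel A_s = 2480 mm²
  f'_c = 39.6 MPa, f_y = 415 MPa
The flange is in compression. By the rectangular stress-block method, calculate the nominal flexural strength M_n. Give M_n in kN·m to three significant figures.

Tension: T = A_s f_y = 2480 × 415 = 1029200 N.
Try a within the flange: a = T/(0.85 f'_c b_f) = 1029200/(0.85 × 39.6 × 730) = 41.89 mm.
Since a = 41.89 ≤ h_f = 170 mm, the stress block lies entirely in the flange; analyse as a rectangular beam of width b_f.
M_n = T(d − a/2) = 1029200 × (700 − 20.945) = 698.88 × 10⁶ N·mm.
M_n = 698.88 kN·m.

M_n ≈ 699 kN·m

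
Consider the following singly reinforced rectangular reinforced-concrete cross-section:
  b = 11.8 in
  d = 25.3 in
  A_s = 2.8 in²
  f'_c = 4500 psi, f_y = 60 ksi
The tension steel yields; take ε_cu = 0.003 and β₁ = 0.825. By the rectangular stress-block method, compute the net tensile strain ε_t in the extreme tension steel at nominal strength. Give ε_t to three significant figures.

ε_t ≈ 0.0138

a = A_s f_y/(0.85 f'_c b) = 3.722 in.
β₁ = 0.825, so c = a/β₁ = 3.722/0.825 = 4.512 in.
From the linear strain diagram with ε_cu = 0.003: ε_t = 0.003 (d − c)/c = 0.003 × (25.3 − 4.512)/4.512 = 0.0138.
Since ε_t ≥ 0.005, the section is tension-controlled.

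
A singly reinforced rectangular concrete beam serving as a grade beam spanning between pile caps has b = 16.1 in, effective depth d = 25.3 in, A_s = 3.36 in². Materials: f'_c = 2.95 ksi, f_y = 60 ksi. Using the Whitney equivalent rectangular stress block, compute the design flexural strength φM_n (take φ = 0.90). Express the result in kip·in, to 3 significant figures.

T = A_s f_y = 3.36 × 60 = 201.6 kips.
a = T/(0.85 f'_c b) = 201.6/(0.85 × 2.95 × 16.1) = 4.994 in.
M_n = T(d − a/2) = 201.6 × (25.3 − 2.497) = 4597.1 kip·in.
φM_n = 0.90 × 4597.1 = 4137.4 kip·in.

φM_n ≈ 4140 kip·in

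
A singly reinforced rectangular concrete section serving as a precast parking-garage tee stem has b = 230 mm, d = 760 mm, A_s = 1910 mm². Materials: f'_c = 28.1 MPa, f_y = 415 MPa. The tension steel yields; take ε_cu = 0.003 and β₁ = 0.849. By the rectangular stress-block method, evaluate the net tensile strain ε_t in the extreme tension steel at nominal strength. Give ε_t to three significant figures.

ε_t ≈ 0.0104

a = A_s f_y/(0.85 f'_c b) = 144.29 mm.
β₁ = 0.849, so c = a/β₁ = 144.29/0.849 = 169.95 mm.
From the linear strain diagram with ε_cu = 0.003: ε_t = 0.003 (d − c)/c = 0.003 × (760 − 169.95)/169.95 = 0.0104.
Since ε_t ≥ 0.005, the section is tension-controlled.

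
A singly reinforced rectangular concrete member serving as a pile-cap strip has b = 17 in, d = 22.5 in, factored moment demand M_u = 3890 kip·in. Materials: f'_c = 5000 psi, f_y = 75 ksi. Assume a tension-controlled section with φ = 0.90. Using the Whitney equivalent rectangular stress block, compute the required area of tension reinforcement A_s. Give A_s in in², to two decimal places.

M_n = M_u/φ = 3890/0.90 = 4322.22 kip·in.
From M_n = 0.85 f'_c a b (d − a/2):
a = d − √(d² − 2M_n/(0.85 f'_c b)) = 22.5 − √(22.5² − 2 × 4322.22/(0.85 × 5 × 17)) = 2.838 in.
A_s = 0.85 f'_c a b / f_y = 0.85 × 5 × 2.838 × 17 / 75 = 2.734 in².

A_s ≈ 2.73 in²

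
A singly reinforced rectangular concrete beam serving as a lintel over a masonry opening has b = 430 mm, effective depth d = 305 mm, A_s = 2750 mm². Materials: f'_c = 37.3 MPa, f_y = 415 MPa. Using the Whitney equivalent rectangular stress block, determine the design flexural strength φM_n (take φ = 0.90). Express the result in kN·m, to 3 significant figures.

T = A_s f_y = 2750 × 415 = 1141250 N = 1141.25 kN.
From C = T: a = T/(0.85 f'_c b) = 1141250/(0.85 × 37.3 × 430) = 83.71 mm.
M_n = T(d − a/2) = 1141.25 kN × (305 − 41.855) mm = 300.31 kN·m.
φM_n = 0.90 × 300.31 = 270.28 kN·m.

φM_n ≈ 270 kN·m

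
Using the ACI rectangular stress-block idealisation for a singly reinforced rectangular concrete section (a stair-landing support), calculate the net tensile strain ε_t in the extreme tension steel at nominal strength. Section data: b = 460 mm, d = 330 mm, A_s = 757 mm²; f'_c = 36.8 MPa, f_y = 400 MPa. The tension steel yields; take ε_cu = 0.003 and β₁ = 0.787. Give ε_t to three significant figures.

a = A_s f_y/(0.85 f'_c b) = 21.04 mm.
β₁ = 0.787, so c = a/β₁ = 21.04/0.787 = 26.73 mm.
From the linear strain diagram with ε_cu = 0.003: ε_t = 0.003 (d − c)/c = 0.003 × (330 − 26.73)/26.73 = 0.0340.
Since ε_t ≥ 0.005, the section is tension-controlled.

ε_t ≈ 0.0340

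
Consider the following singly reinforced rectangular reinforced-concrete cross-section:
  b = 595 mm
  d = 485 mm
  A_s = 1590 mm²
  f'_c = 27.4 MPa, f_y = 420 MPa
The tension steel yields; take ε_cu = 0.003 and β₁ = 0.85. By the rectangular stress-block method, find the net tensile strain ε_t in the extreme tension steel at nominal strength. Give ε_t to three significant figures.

ε_t ≈ 0.0227

a = A_s f_y/(0.85 f'_c b) = 48.19 mm.
β₁ = 0.85, so c = a/β₁ = 48.19/0.85 = 56.69 mm.
From the linear strain diagram with ε_cu = 0.003: ε_t = 0.003 (d − c)/c = 0.003 × (485 − 56.69)/56.69 = 0.0227.
Since ε_t ≥ 0.005, the section is tension-controlled.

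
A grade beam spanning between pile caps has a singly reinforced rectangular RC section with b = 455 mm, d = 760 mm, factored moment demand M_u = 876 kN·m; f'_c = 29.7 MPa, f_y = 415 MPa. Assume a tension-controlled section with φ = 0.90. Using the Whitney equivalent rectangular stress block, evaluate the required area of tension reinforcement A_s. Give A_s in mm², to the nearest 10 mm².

A_s ≈ 3350 mm²

M_n = M_u/φ = 876/0.90 = 973.333 kN·m.
With M_n = 0.85 f'_c a b (d − a/2), solve the quadratic for a:
a = d − √(d² − 2M_n/(0.85 f'_c b)) = 760 − √(760² − 2 × 973.333×10⁶/(0.85 × 29.7 × 455)) = 121.15 mm.
A_s = 0.85 f'_c a b / f_y = 0.85 × 29.7 × 121.15 × 455 / 415 = 3353.2 mm².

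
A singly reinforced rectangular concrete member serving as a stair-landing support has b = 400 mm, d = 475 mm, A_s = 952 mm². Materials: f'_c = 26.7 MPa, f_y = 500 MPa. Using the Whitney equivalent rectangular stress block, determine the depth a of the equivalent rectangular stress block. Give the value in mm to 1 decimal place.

T = A_s f_y = 952 × 500 = 476000 N = 476 kN.
Setting C = 0.85 f'_c a b equal to T: a = 476000/(0.85 × 26.7 × 400) = 52.4 mm.

a ≈ 52.4 mm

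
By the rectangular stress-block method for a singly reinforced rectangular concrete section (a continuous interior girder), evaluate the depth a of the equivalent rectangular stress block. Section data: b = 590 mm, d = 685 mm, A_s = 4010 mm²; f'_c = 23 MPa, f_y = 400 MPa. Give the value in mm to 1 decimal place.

a ≈ 139.1 mm

T = A_s f_y = 4010 × 400 = 1604000 N = 1604 kN.
Setting C = 0.85 f'_c a b equal to T: a = 1604000/(0.85 × 23 × 590) = 139.1 mm.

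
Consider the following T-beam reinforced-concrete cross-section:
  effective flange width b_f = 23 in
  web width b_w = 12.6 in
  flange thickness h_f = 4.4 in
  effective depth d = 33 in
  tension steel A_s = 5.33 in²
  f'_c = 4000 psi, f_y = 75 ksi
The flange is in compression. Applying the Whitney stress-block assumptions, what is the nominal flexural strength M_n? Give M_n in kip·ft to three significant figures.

M_n ≈ 1010 kip·ft

Tension: T = A_s f_y = 5.33 × 75 = 399.75 kips.
Try a within the flange: a = T/(0.85 f'_c b_f) = 399.75/(0.85 × 4 × 23) = 5.112 in.
a = 5.112 > h_f = 4.4 in: the block extends into the web. Split into flange-overhang and web parts.
C_f = 0.85 f'_c (b_f − b_w) h_f = 0.85 × 4 × (23 − 12.6) × 4.4 = 155.6 kips.
Remaining web compression depth: a_w = (T − C_f)/(0.85 f'_c b_w) = (399.75 − 155.6)/(0.85 × 4 × 12.6) = 5.699 in.
M_n = C_f(d − h_f/2) + (T − C_f)(d − a_w/2) = 155.6 × (33 − 2.2) + 244.15 × (33 − 2.8495) = 4792.5 + 7361.2 = 12153.7 kip·in.
M_n = 12153.7/12 = 1012.81 kip·ft.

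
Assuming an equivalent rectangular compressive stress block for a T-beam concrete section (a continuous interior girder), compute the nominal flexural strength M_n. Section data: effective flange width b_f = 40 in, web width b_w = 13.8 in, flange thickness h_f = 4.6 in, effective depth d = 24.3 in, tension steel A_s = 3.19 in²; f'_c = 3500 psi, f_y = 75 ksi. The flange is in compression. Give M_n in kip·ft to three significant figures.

Tension: T = A_s f_y = 3.19 × 75 = 239.25 kips.
Try a within the flange: a = T/(0.85 f'_c b_f) = 239.25/(0.85 × 3.5 × 40) = 2.011 in.
Since a = 2.011 ≤ h_f = 4.6 in, the stress block lies entirely in the flange; analyse as a rectangular beam of width b_f.
M_n = T(d − a/2) = 239.25 × (24.3 − 1.0055) = 5573.2 kip·in.
M_n = 5573.2/12 = 464.43 kip·ft.

M_n ≈ 464 kip·ft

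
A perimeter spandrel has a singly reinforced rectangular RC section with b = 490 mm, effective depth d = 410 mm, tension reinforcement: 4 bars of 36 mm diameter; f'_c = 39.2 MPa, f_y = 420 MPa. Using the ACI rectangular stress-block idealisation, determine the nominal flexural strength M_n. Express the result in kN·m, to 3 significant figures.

M_n ≈ 612 kN·m

A_s = 4 × 1018 = 4072 mm².
T = A_s f_y = 4072 × 420 = 1710240 N = 1710.24 kN.
From C = T: a = T/(0.85 f'_c b) = 1710240/(0.85 × 39.2 × 490) = 104.75 mm.
M_n = T(d − a/2) = 1710.24 kN × (410 − 52.375) mm = 611.62 kN·m.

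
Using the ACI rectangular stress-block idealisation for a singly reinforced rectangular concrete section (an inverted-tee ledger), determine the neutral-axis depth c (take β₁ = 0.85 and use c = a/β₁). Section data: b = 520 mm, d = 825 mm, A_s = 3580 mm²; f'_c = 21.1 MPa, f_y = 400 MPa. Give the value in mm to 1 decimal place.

c ≈ 180.6 mm

T = A_s f_y = 3580 × 400 = 1432000 N = 1432 kN.
Setting C = 0.85 f'_c a b equal to T: a = 1432000/(0.85 × 21.1 × 520) = 153.546 mm.
With β₁ = 0.85, c = a/β₁ = 153.546/0.85 = 180.6 mm.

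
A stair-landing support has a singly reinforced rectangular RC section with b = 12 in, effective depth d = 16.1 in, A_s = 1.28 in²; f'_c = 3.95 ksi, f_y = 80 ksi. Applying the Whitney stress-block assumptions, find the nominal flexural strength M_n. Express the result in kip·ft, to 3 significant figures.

M_n ≈ 127 kip·ft

T = A_s f_y = 1.28 × 80 = 102.4 kips.
a = T/(0.85 f'_c b) = 102.4/(0.85 × 3.95 × 12) = 2.542 in.
M_n = T(d − a/2) = 102.4 × (16.1 − 1.271) = 1518.5 kip·in = 1518.5/12 = 126.54 kip·ft.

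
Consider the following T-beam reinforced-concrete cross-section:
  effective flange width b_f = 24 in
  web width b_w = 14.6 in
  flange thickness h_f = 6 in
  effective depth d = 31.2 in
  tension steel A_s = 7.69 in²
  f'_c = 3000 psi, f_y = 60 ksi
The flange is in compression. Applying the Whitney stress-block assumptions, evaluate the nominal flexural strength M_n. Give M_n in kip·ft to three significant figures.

M_n ≈ 1050 kip·ft

Tension: T = A_s f_y = 7.69 × 60 = 461.4 kips.
Try a within the flange: a = T/(0.85 f'_c b_f) = 461.4/(0.85 × 3 × 24) = 7.539 in.
a = 7.539 > h_f = 6 in: the block extends into the web. Split into flange-overhang and web parts.
C_f = 0.85 f'_c (b_f − b_w) h_f = 0.85 × 3 × (24 − 14.6) × 6 = 143.8 kips.
Remaining web compression depth: a_w = (T − C_f)/(0.85 f'_c b_w) = (461.4 − 143.8)/(0.85 × 3 × 14.6) = 8.531 in.
M_n = C_f(d − h_f/2) + (T − C_f)(d − a_w/2) = 143.8 × (31.2 − 3) + 317.6 × (31.2 − 4.2655) = 4055.2 + 8554.4 = 12609.6 kip·in.
M_n = 12609.6/12 = 1050.80 kip·ft.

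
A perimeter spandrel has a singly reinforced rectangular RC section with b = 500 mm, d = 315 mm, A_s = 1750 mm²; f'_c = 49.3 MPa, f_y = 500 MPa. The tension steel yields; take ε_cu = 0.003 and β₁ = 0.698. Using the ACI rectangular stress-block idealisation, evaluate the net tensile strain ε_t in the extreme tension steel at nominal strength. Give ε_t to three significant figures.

ε_t ≈ 0.0128

a = A_s f_y/(0.85 f'_c b) = 41.76 mm.
β₁ = 0.698, so c = a/β₁ = 41.76/0.698 = 59.83 mm.
From the linear strain diagram with ε_cu = 0.003: ε_t = 0.003 (d − c)/c = 0.003 × (315 − 59.83)/59.83 = 0.0128.
Since ε_t ≥ 0.005, the section is tension-controlled.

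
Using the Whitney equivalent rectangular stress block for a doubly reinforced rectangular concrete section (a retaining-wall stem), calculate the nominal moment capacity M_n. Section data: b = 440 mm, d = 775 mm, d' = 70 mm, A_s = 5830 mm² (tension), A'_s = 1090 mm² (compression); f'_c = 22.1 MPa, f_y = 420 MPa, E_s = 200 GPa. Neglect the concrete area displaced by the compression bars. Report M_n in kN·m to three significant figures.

Assume both tension and compression steel yield.
Net tension couple steel: A_s − A'_s = 4740 mm².
a = (A_s − A'_s) f_y / (0.85 f'_c b) = 1990800/(0.85 × 22.1 × 440) = 240.86 mm.
c = a/β₁ = 240.86/0.85 = 283.36 mm; ε'_s = 0.003(c − d')/c = 0.0023 ≥ f_y/E_s = 0.0021, so compression steel does yield.
M_n = (A_s − A'_s) f_y (d − a/2) + A'_s f_y (d − d') = [1990800 × (775 − 120.43) + 457800 × (775 − 70)] × 10⁻⁶ = 1303.12 + 322.75 = 1625.87 kN·m.

M_n ≈ 1630 kN·m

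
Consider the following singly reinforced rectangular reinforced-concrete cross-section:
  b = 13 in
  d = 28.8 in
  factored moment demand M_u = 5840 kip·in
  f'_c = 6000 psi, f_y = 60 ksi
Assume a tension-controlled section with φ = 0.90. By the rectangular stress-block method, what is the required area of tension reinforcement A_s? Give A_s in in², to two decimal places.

M_n = M_u/φ = 5840/0.90 = 6488.89 kip·in.
From M_n = 0.85 f'_c a b (d − a/2):
a = d − √(d² − 2M_n/(0.85 f'_c b)) = 28.8 − √(28.8² − 2 × 6488.89/(0.85 × 6 × 13)) = 3.627 in.
A_s = 0.85 f'_c a b / f_y = 0.85 × 6 × 3.627 × 13 / 60 = 4.008 in².

A_s ≈ 4.01 in²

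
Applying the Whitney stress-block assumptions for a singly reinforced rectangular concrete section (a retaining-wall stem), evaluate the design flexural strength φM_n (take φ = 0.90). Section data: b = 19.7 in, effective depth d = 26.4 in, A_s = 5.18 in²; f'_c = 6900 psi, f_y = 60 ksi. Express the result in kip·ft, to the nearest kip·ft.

T = A_s f_y = 5.18 × 60 = 310.8 kips.
a = T/(0.85 f'_c b) = 310.8/(0.85 × 6.9 × 19.7) = 2.690 in.
M_n = T(d − a/2) = 310.8 × (26.4 − 1.345) = 7787.1 kip·in = 7787.1/12 = 648.93 kip·ft.
φM_n = 0.90 × 648.93 = 584.04 kip·ft.

φM_n ≈ 584 kip·ft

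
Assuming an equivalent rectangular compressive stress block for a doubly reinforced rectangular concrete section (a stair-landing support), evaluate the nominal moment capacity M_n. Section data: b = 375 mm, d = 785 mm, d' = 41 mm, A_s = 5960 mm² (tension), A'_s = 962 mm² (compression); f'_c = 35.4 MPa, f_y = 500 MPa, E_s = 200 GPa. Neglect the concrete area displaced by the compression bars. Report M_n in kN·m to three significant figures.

Assume both tension and compression steel yield.
Net tension couple steel: A_s − A'_s = 4998 mm².
a = (A_s − A'_s) f_y / (0.85 f'_c b) = 2499000/(0.85 × 35.4 × 375) = 221.47 mm.
c = a/β₁ = 221.47/0.797 = 277.88 mm; ε'_s = 0.003(c − d')/c = 0.0026 ≥ f_y/E_s = 0.0025, so compression steel does yield.
M_n = (A_s − A'_s) f_y (d − a/2) + A'_s f_y (d − d') = [2499000 × (785 − 110.735) + 481000 × (785 − 41)] × 10⁻⁶ = 1684.99 + 357.86 = 2042.85 kN·m.

M_n ≈ 2040 kN·m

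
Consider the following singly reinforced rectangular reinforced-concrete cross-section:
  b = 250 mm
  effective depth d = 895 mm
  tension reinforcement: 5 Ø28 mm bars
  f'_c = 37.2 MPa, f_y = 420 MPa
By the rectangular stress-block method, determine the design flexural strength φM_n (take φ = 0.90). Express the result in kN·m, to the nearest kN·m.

φM_n ≈ 947 kN·m

A_s = 5 × 616 = 3080 mm².
T = A_s f_y = 3080 × 420 = 1293600 N = 1293.6 kN.
From C = T: a = T/(0.85 f'_c b) = 1293600/(0.85 × 37.2 × 250) = 163.64 mm.
M_n = T(d − a/2) = 1293.6 kN × (895 − 81.82) mm = 1051.93 kN·m.
φM_n = 0.90 × 1051.93 = 946.74 kN·m.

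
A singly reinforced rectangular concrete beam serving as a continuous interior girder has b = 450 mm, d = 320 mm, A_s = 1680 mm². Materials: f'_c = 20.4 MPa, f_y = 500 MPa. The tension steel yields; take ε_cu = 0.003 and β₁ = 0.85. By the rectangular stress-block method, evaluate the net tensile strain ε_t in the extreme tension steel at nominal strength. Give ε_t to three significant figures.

ε_t ≈ 0.00458

a = A_s f_y/(0.85 f'_c b) = 107.65 mm.
β₁ = 0.85, so c = a/β₁ = 107.65/0.85 = 126.65 mm.
From the linear strain diagram with ε_cu = 0.003: ε_t = 0.003 (d − c)/c = 0.003 × (320 − 126.65)/126.65 = 0.00458.
ε_t is between 0.004 and 0.005 — transition zone.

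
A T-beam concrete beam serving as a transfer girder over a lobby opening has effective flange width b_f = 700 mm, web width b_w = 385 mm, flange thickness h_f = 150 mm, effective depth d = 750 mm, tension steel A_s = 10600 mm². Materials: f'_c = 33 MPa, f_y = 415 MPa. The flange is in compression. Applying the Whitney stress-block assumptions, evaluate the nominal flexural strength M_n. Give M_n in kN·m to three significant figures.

M_n ≈ 2760 kN·m

Tension: T = A_s f_y = 10600 × 415 = 4399000 N.
Try a within the flange: a = T/(0.85 f'_c b_f) = 4399000/(0.85 × 33 × 700) = 224.04 mm.
a = 224.04 > h_f = 150 mm: the block extends into the web. Split into flange-overhang and web parts.
C_f = 0.85 f'_c (b_f − b_w) h_f = 0.85 × 33 × (700 − 385) × 150 = 1325363 N.
Remaining web compression depth: a_w = (T − C_f)/(0.85 f'_c b_w) = (4399000 − 1325363)/(0.85 × 33 × 385) = 284.62 mm.
M_n = C_f(d − h_f/2) + (T − C_f)(d − a_w/2) = 1325363 × (750 − 75) + 3073637 × (750 − 142.31) = 894.62 + 1867.82 = 2762.44 × 10⁶ N·mm.
M_n = 2762.44 kN·m.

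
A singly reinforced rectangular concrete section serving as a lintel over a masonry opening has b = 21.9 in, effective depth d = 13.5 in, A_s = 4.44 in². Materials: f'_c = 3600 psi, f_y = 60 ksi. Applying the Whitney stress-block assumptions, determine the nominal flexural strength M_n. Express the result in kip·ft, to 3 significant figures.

M_n ≈ 256 kip·ft

T = A_s f_y = 4.44 × 60 = 266.4 kips.
a = T/(0.85 f'_c b) = 266.4/(0.85 × 3.6 × 21.9) = 3.975 in.
M_n = T(d − a/2) = 266.4 × (13.5 − 1.9875) = 3066.9 kip·in = 3066.9/12 = 255.58 kip·ft.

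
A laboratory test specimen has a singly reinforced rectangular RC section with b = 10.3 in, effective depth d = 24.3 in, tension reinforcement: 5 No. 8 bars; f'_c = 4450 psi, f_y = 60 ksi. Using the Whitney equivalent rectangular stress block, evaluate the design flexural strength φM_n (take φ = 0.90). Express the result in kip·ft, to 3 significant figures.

φM_n ≈ 378 kip·ft

A_s = 5 × 0.79 = 3.95 in².
T = A_s f_y = 3.95 × 60 = 237 kips.
a = T/(0.85 f'_c b) = 237/(0.85 × 4.45 × 10.3) = 6.083 in.
M_n = T(d − a/2) = 237 × (24.3 − 3.0415) = 5038.3 kip·in = 5038.3/12 = 419.86 kip·ft.
φM_n = 0.90 × 419.86 = 377.87 kip·ft.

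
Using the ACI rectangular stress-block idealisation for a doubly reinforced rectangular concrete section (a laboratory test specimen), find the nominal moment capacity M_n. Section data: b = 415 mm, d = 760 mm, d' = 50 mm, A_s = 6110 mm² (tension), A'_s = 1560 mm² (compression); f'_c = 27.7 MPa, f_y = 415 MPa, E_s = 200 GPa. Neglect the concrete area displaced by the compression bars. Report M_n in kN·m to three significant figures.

Assume both tension and compression steel yield.
Net tension couple steel: A_s − A'_s = 4550 mm².
a = (A_s − A'_s) f_y / (0.85 f'_c b) = 1888250/(0.85 × 27.7 × 415) = 193.25 mm.
c = a/β₁ = 193.25/0.85 = 227.35 mm; ε'_s = 0.003(c − d')/c = 0.0023 ≥ f_y/E_s = 0.0021, so compression steel does yield.
M_n = (A_s − A'_s) f_y (d − a/2) + A'_s f_y (d − d') = [1888250 × (760 − 96.625) + 647400 × (760 − 50)] × 10⁻⁶ = 1252.62 + 459.65 = 1712.27 kN·m.

M_n ≈ 1710 kN·m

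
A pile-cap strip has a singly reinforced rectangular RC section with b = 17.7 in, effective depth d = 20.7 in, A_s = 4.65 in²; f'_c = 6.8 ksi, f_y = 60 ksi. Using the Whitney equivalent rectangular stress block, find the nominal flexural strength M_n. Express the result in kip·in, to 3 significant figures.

T = A_s f_y = 4.65 × 60 = 279 kips.
a = T/(0.85 f'_c b) = 279/(0.85 × 6.8 × 17.7) = 2.727 in.
M_n = T(d − a/2) = 279 × (20.7 − 1.3635) = 5394.9 kip·in.

M_n ≈ 5390 kip·in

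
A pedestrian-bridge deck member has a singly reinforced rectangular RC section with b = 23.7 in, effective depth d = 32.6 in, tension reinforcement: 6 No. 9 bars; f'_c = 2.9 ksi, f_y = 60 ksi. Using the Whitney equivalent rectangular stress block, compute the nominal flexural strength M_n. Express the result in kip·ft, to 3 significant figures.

A_s = 6 × 1 = 6 in².
T = A_s f_y = 6 × 60 = 360 kips.
a = T/(0.85 f'_c b) = 360/(0.85 × 2.9 × 23.7) = 6.162 in.
M_n = T(d − a/2) = 360 × (32.6 − 3.081) = 10626.8 kip·in = 10626.8/12 = 885.57 kip·ft.

M_n ≈ 886 kip·ft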